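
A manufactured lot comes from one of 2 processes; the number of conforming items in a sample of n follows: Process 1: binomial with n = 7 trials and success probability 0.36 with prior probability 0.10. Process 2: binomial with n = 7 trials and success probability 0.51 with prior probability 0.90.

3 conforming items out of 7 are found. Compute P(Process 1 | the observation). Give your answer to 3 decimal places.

0.102

P(component k | x) = P(Z=k)·f_k(x) / marginal(x), where marginal(x) = Σ_j P(Z=j)·f_j(x).
Binomial probabilities:
  f_1 = 0.273965
  f_2 = 0.267647
Prior × likelihood for each component:
  P(Z=1)·f_1 = 0.10 × 0.273965 = 0.0273965
  P(Z=2)·f_2 = 0.90 × 0.267647 = 0.240883
Sum: 0.0273965 + 0.240883 = 0.268279
So the posterior for Process 1 is 0.0273965 / 0.268279 ≈ 0.102.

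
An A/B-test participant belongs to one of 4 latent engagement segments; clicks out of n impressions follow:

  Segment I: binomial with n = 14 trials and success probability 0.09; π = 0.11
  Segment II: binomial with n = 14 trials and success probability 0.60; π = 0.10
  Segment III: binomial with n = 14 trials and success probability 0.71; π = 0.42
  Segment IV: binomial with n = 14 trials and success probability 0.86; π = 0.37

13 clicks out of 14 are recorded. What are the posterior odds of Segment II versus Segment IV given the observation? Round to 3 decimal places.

0.007

Only the two components matter; the odds are (π_i f_i(x)) / (π_j f_j(x)).
Binomial probabilities:
  p_I = 3.23834e-13
  p_II = 0.00731399
  p_III = 0.0473026
  p_IV = 0.27589
Posterior odds = (π_II·p_II) / (π_IV·p_IV) = (0.10·0.00731399) / (0.37·0.27589) = 0.000731399 / 0.102079 ≈ 0.007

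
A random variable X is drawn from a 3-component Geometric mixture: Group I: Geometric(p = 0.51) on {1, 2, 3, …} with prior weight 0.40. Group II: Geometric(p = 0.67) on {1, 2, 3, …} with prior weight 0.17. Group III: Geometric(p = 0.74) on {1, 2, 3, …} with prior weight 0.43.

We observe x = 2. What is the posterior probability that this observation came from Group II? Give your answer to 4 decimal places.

Posterior ∝ prior × likelihood, so P(k | x) ∝ π_k f_k(x); normalise over all components.
Evaluate each component's likelihood at the observed value:
  L_I = 0.2499
  L_II = 0.2211
  L_III = 0.1924
Weight by the priors:
  π_I·L_I = 0.40 × 0.2499 = 0.09996
  π_II·L_II = 0.17 × 0.2211 = 0.037587
  π_III·L_III = 0.43 × 0.1924 = 0.082732
Marginal: 0.09996 + 0.037587 + 0.082732 = 0.220279
Responsibility of Group II: 0.037587 / 0.220279 ≈ 0.1706

0.1706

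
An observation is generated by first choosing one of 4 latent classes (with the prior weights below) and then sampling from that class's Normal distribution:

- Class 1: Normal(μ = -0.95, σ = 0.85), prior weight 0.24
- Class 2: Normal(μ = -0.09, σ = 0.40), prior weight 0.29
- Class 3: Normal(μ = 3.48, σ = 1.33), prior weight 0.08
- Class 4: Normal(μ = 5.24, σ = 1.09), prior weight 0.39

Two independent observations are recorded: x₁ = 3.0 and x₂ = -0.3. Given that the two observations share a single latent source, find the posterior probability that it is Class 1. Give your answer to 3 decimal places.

By Bayes' theorem, P(k | x) = π_k f_k(x) / Σ_j π_j f_j(x).
Since both observations come from the same component, the likelihood for component k is f_k(x₁)·f_k(x₂).
  p_1 = [9.5976e-06] × [0.350355] = 3.36257e-06
  p_2 = [1.09762e-13] × [0.868958] = 9.53787e-14
  p_3 = [0.281044] × [0.00528492] = 0.0014853
  p_4 = [0.0443021] × [8.99552e-07] = 3.9852e-08
Unnormalised posteriors:
  π_1·p_1 = 0.24 × 3.36257e-06 = 8.07017e-07
  π_2·p_2 = 0.29 × 9.53787e-14 = 2.76598e-14
  π_3·p_3 = 0.08 × 0.0014853 = 0.000118824
  π_4·p_4 = 0.39 × 3.9852e-08 = 1.55423e-08
Sum: 8.07017e-07 + 2.76598e-14 + 0.000118824 + 1.55423e-08 = 0.000119646
P(Class 1 | x) = 8.07017e-07 / 0.000119646 ≈ 0.007

0.007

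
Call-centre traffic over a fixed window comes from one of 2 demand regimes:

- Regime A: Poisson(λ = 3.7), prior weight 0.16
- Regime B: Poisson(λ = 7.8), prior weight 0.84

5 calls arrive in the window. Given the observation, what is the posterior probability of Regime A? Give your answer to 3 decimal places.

0.216

Apply Bayes' rule: the posterior for each component is proportional to its prior times its likelihood at x.
Component likelihoods at x = 5 calls:
  L_A = 0.142869
  L_B = 0.0985814
Prior × likelihood for each component:
  π_A·L_A = 0.16 × 0.142869 = 0.022859
  π_B·L_B = 0.84 × 0.0985814 = 0.0828083
Normaliser: 0.022859 + 0.0828083 = 0.105667
P(Regime A | data) = 0.022859 / 0.105667 ≈ 0.216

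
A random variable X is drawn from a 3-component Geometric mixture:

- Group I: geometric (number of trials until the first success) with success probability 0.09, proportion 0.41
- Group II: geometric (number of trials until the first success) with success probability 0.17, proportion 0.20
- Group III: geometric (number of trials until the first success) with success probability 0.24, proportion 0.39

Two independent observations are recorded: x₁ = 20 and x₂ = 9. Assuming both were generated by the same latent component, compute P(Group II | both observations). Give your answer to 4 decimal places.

0.1212

Apply Bayes' rule: the posterior for each component is proportional to its prior times its likelihood at x.
Since both observations come from the same component, the likelihood for component k is f_k(x₁)·f_k(x₂).
  f_I = [0.09·(1−0.09)^19 = 0.09·0.166643 = 0.0149978] × [0.0423227] = 0.00063475
  f_II = [0.17·(1−0.17)^19 = 0.17·0.0290057 = 0.00493097] × [0.038289] = 0.000188802
  f_III = [0.24·(1−0.24)^19 = 0.24·0.00543824 = 0.00130518] × [0.0267128] = 3.4865e-05
Unnormalised posteriors:
  P(Z=I)·f_I = 0.41 × 0.00063475 = 0.000260247
  P(Z=II)·f_II = 0.20 × 0.000188802 = 3.77604e-05
  P(Z=III)·f_III = 0.39 × 3.4865e-05 = 1.35973e-05
Sum: 0.000260247 + 3.77604e-05 + 1.35973e-05 = 0.000311605
Responsibility of Group II: 3.77604e-05 / 0.000311605 ≈ 0.1212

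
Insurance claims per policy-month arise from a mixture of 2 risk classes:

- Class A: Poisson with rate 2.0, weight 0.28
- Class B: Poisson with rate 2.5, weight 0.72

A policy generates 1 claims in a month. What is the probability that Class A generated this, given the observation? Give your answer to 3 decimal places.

0.339

Posterior ∝ prior × likelihood, so P(k | x) ∝ π_k f_k(x); normalise over all components.
Evaluate each component's likelihood at the observed value:
  f_A = 0.270671
  f_B = 0.205212
Multiply by the mixture weights:
  π_A·f_A = 0.28 × 0.270671 = 0.0757878
  π_B·f_B = 0.72 × 0.205212 = 0.147753
Denominator: 0.0757878 + 0.147753 = 0.223541
P(Class A | data) ≈ 0.339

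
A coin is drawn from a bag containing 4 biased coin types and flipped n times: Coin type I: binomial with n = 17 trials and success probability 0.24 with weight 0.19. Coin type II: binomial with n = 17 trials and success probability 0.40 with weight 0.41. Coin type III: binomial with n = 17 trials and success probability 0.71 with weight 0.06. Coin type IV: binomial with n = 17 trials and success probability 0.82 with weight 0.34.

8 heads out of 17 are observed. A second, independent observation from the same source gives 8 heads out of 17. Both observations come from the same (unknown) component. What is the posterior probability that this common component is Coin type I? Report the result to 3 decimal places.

Apply Bayes' rule: the posterior for each component is proportional to its prior times its likelihood at x.
Since both observations come from the same component, the likelihood for component k is f_k(x₁)·f_k(x₂).
  L_I = [C(17,8)·0.24^8·0.76^9 = 24310·1.10075e-05·0.0845906 = 0.0226359] × [0.0226359] = 0.000512383
  L_II = [C(17,8)·0.40^8·0.60^9 = 24310·0.00065536·0.0100777 = 0.160556] × [0.160556] = 0.0257782
  L_III = [C(17,8)·0.71^8·0.29^9 = 24310·0.0645754·1.45071e-05 = 0.0227737] × [0.0227737] = 0.000518642
  L_IV = [C(17,8)·0.82^8·0.18^9 = 24310·0.204414·1.98359e-07 = 0.000985708] × [0.000985708] = 9.7162e-07
Unnormalised posteriors:
  w_I·L_I = 0.19 × 0.000512383 = 9.73527e-05
  w_II·L_II = 0.41 × 0.0257782 = 0.0105691
  w_III·L_III = 0.06 × 0.000518642 = 3.11185e-05
  w_IV·L_IV = 0.34 × 9.7162e-07 = 3.30351e-07
Normaliser: 9.73527e-05 + 0.0105691 + 3.11185e-05 + 3.30351e-07 = 0.0106979
So the posterior for Coin type I is 9.73527e-05 / 0.0106979 ≈ 0.009.

0.009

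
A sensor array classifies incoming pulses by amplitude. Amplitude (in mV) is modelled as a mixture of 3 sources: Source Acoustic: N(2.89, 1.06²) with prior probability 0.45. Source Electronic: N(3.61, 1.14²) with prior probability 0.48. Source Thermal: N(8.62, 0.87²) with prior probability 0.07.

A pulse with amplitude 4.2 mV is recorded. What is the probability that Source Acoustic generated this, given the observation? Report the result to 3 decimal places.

By Bayes' theorem, P(k | x) = w_k f_k(x) / Σ_j w_j f_j(x).
Evaluate each component's likelihood at the observed value:
  p_Acoustic = (1/(1.06·√(2π)))·exp(−(4.2−2.89)²/(2·1.06²)) = 0.376361·exp(-0.76366) = 0.175368
  p_Electronic = (1/(1.14·√(2π)))·exp(−(4.2−3.61)²/(2·1.14²)) = 0.349949·exp(-0.13393) = 0.306085
  p_Thermal = (1/(0.87·√(2π)))·exp(−(4.2−8.62)²/(2·0.87²)) = 0.458554·exp(-12.90554) = 1.13917e-06
Prior × likelihood for each component:
  w_Acoustic·p_Acoustic = 0.45 × 0.175368 = 0.0789156
  w_Electronic·p_Electronic = 0.48 × 0.306085 = 0.146921
  w_Thermal·p_Thermal = 0.07 × 1.13917e-06 = 7.97418e-08
Marginal: 0.0789156 + 0.146921 + 7.97418e-08 = 0.225836
Responsibility of Source Acoustic: 0.0789156 / 0.225836 ≈ 0.349

0.349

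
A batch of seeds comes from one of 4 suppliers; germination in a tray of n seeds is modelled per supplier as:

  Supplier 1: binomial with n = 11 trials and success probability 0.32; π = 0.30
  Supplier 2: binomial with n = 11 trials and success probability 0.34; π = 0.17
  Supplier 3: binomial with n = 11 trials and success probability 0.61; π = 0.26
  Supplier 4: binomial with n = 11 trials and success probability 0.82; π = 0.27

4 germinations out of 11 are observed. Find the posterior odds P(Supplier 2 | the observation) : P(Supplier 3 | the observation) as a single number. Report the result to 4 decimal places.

Only the two components matter; the odds are (π_i f_i(x)) / (π_j f_j(x)).
Component likelihoods at x = 4 germinations out of 11:
  f_1 = C(11,4)·0.32^4·0.68^7 = 330·0.0104858·0.0672299 = 0.232636
  f_2 = C(11,4)·0.34^4·0.66^7 = 330·0.0133634·0.0545516 = 0.240568
  f_3 = C(11,4)·0.61^4·0.39^7 = 330·0.138458·0.00137231 = 0.0627026
  f_4 = C(11,4)·0.82^4·0.18^7 = 330·0.452122·6.1222e-06 = 0.000913433
Posterior odds = (π_2·f_2) / (π_3·f_3) = (0.17·0.240568) / (0.26·0.0627026) = 0.0408965 / 0.0163027 ≈ 2.5086

2.5086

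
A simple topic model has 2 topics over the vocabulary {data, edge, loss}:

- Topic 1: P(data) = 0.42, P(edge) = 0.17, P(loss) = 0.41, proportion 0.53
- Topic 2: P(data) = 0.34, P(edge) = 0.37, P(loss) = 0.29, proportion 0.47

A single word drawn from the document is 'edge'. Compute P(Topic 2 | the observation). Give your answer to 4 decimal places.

0.6587

P(component k | x) = π_k·f_k(x) / marginal(x), where marginal(x) = Σ_j π_j·f_j(x).
Component likelihoods at x = 'edge':
  p_1 = 0.17
  p_2 = 0.37
Unnormalised posteriors:
  π_1·p_1 = 0.53 × 0.17 = 0.0901
  π_2·p_2 = 0.47 × 0.37 = 0.1739
Normaliser: 0.0901 + 0.1739 = 0.264
So the posterior for Topic 2 is 0.1739 / 0.264 ≈ 0.6587.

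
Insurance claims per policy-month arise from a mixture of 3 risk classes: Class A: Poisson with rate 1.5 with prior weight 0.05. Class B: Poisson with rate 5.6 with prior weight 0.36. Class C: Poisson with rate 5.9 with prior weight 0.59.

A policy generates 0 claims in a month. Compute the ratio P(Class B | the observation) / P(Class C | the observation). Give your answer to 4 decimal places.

0.8236

Only the two components matter; the odds are (P(Z=i) f_i(x)) / (P(Z=j) f_j(x)).
Evaluate each component's likelihood at the observed value:
  f_A = 0.22313
  f_B = 0.00369786
  f_C = 0.00273944
Posterior odds = (P(Z=B)·f_B) / (P(Z=C)·f_C) = (0.36·0.00369786) / (0.59·0.00273944) = 0.00133123 / 0.00161627 ≈ 0.8236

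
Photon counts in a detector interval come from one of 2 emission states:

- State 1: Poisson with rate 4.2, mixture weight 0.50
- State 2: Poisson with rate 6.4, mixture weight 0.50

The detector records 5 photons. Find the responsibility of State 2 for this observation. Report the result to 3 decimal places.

0.477

P(component k | x) = P(Z=k)·f_k(x) / marginal(x), where marginal(x) = Σ_j P(Z=j)·f_j(x).
Poisson probabilities:
  f_1 = 0.163316
  f_2 = 0.148674
Unnormalised posteriors:
  P(Z=1)·f_1 = 0.50 × 0.163316 = 0.0816579
  P(Z=2)·f_2 = 0.50 × 0.148674 = 0.0743368
Denominator: 0.0816579 + 0.0743368 = 0.155995
So the posterior for State 2 is 0.0743368 / 0.155995 ≈ 0.477.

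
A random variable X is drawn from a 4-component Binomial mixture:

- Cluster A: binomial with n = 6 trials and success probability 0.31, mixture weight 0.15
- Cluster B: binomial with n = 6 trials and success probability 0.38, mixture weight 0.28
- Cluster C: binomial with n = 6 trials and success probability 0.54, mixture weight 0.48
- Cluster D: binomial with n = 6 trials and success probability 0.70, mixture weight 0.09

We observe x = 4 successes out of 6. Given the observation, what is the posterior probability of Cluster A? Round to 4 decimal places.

Apply Bayes' rule: the posterior for each component is proportional to its prior times its likelihood at x.
Evaluate each component's likelihood at the observed value:
  p_A = C(6,4)·0.31^4·0.69^2 = 15·0.00923521·0.4761 = 0.0659533
  p_B = C(6,4)·0.38^4·0.62^2 = 15·0.0208514·0.3844 = 0.120229
  p_C = C(6,4)·0.54^4·0.46^2 = 15·0.0850306·0.2116 = 0.269887
  p_D = C(6,4)·0.70^4·0.30^2 = 15·0.2401·0.09 = 0.324135
Prior × likelihood for each component:
  w_A·p_A = 0.15 × 0.0659533 = 0.00989299
  w_B·p_B = 0.28 × 0.120229 = 0.0336641
  w_C·p_C = 0.48 × 0.269887 = 0.129546
  w_D·p_D = 0.09 × 0.324135 = 0.0291722
Sum: 0.00989299 + 0.0336641 + 0.129546 + 0.0291722 = 0.202275
So the posterior for Cluster A is 0.00989299 / 0.202275 ≈ 0.0489.

0.0489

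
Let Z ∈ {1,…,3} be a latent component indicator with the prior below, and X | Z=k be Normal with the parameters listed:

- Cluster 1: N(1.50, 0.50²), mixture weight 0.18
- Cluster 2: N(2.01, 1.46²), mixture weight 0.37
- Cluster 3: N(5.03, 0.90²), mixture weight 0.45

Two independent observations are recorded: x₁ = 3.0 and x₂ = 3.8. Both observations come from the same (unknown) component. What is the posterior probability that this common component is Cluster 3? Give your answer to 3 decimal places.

By Bayes' theorem, P(k | x) = π_k f_k(x) / Σ_j π_j f_j(x).
Since both observations come from the same component, the likelihood for component k is f_k(x₁)·f_k(x₂).
  p_1 = [(1/(0.50·√(2π)))·exp(−(3.0−1.50)²/(2·0.50²)) = 0.797885·exp(-4.50000) = 0.0088637] × [2.02817e-05] = 1.79771e-07
  p_2 = [(1/(1.46·√(2π)))·exp(−(3.0−2.01)²/(2·1.46²)) = 0.273248·exp(-0.22990) = 0.217127] × [0.128871] = 0.0279813
  p_3 = [(1/(0.90·√(2π)))·exp(−(3.0−5.03)²/(2·0.90²)) = 0.443269·exp(-2.54377) = 0.0348277] × [0.174215] = 0.00606749
Multiply by the mixture weights:
  π_1·p_1 = 0.18 × 1.79771e-07 = 3.23588e-08
  π_2·p_2 = 0.37 × 0.0279813 = 0.0103531
  π_3·p_3 = 0.45 × 0.00606749 = 0.00273037
Denominator: 3.23588e-08 + 0.0103531 + 0.00273037 = 0.0130835
Responsibility of Cluster 3: 0.00273037 / 0.0130835 ≈ 0.209

0.209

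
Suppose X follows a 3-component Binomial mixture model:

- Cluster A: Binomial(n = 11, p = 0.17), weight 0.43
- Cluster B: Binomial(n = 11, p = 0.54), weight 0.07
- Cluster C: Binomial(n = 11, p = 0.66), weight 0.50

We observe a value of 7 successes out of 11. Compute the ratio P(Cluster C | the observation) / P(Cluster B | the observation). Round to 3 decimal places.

8.686

The posterior odds equal the prior odds times the likelihood ratio: (π_i/π_j)·(f_i(x)/f_j(x)).
Binomial probabilities:
  p_A = 0.000642641
  p_B = 0.197834
  p_C = 0.240568
Odds = (0.50/0.07) × (0.240568/0.197834) = 7.14286 × 1.21601 ≈ 8.686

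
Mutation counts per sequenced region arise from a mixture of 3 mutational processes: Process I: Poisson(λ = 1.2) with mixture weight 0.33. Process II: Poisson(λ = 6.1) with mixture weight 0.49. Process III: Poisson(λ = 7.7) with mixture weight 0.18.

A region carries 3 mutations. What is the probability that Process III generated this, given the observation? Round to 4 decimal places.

Apply Bayes' rule: the posterior for each component is proportional to its prior times its likelihood at x.
Component likelihoods at x = 3 mutations:
  p_I = 0.0867439
  p_II = 0.0848481
  p_III = 0.0344551
Unnormalised posteriors:
  w_I·p_I = 0.33 × 0.0867439 = 0.0286255
  w_II·p_II = 0.49 × 0.0848481 = 0.0415755
  w_III·p_III = 0.18 × 0.0344551 = 0.00620192
Sum: 0.0286255 + 0.0415755 + 0.00620192 = 0.076403
P(Process III | the observation) ≈ 0.0812

0.0812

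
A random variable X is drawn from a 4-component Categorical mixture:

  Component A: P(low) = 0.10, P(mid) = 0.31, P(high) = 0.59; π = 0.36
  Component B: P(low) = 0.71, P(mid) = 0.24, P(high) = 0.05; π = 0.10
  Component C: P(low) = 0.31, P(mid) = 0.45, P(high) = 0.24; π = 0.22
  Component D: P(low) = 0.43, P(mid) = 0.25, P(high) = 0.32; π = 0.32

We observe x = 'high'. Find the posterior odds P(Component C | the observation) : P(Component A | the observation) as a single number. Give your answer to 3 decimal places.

Only the two components matter; the odds are (w_i f_i(x)) / (w_j f_j(x)).
Evaluate each component's likelihood at the observed value:
  p_A = P(high | comp) = 0.59
  p_B = P(high | comp) = 0.05
  p_C = P(high | comp) = 0.24
  p_D = P(high | comp) = 0.32
Odds = (0.22/0.36) × (0.24/0.59) = 0.611111 × 0.40678 ≈ 0.249

0.249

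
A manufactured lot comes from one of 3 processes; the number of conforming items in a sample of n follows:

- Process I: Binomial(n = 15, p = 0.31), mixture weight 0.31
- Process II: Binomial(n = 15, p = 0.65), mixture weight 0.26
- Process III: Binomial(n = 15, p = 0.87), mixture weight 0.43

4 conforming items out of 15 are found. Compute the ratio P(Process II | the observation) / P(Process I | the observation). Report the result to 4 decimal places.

Only the two components matter; the odds are (w_i f_i(x)) / (w_j f_j(x)).
Binomial probabilities:
  p_I = 0.212774
  p_II = 0.00235253
  p_III = 1.40148e-07
Posterior odds = (w_II·p_II) / (w_I·p_I) = (0.26·0.00235253) / (0.31·0.212774) = 0.000611657 / 0.0659601 ≈ 0.0093

0.0093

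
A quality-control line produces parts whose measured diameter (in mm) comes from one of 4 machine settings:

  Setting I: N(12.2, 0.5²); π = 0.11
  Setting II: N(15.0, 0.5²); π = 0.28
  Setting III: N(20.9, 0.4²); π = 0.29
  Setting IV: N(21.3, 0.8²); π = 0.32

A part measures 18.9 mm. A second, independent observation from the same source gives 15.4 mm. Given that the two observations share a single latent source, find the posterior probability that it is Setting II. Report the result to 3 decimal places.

0.853

P(component k | x) = w_k·f_k(x) / marginal(x), where marginal(x) = Σ_j w_j·f_j(x).
Since both observations come from the same component, the likelihood for component k is f_k(x₁)·f_k(x₂).
  f_I = [8.1467e-40] × [1.01763e-09] = 8.29031e-49
  f_II = [4.90571e-14] × [0.579383] = 2.84229e-14
  f_III = [3.7168e-06] × [8.79933e-42] = 3.27054e-47
  f_IV = [0.00553981] × [7.70985e-13] = 4.27111e-15
Unnormalised posteriors:
  w_I·f_I = 0.11 × 8.29031e-49 = 9.11934e-50
  w_II·f_II = 0.28 × 2.84229e-14 = 7.9584e-15
  w_III·f_III = 0.29 × 3.27054e-47 = 9.48455e-48
  w_IV·f_IV = 0.32 × 4.27111e-15 = 1.36676e-15
Evidence: 9.11934e-50 + 7.9584e-15 + 9.48455e-48 + 1.36676e-15 = 9.32516e-15
Responsibility of Setting II: 7.9584e-15 / 9.32516e-15 ≈ 0.853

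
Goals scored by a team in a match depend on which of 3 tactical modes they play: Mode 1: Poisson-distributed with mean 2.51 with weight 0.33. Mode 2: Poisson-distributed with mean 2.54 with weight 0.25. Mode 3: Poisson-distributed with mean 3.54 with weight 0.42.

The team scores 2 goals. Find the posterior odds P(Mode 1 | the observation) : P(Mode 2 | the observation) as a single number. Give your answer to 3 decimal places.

Posterior odds = (π_i f_i(x)) / (π_j f_j(x)); the normalising sum cancels.
Evaluate each component's likelihood at the observed value:
  f_1 = e^(−2.51)·2.51^2/2! = 0.255999
  f_2 = e^(−2.54)·2.54^2/2! = 0.254407
  f_3 = e^(−3.54)·3.54^2/2! = 0.181792
0.0844797 / 0.0636018 ≈ 1.328

1.328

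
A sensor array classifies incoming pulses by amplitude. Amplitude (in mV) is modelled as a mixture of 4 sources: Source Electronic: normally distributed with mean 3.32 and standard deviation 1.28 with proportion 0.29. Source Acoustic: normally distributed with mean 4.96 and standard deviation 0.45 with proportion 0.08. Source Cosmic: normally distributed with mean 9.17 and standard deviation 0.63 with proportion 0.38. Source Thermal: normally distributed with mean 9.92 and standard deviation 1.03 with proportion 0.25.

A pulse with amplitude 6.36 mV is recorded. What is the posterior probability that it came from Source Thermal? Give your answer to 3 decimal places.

0.040

The responsibility of component k is w_k f_k(x) divided by Σ_j w_j f_j(x).
Normal densities:
  f_Electronic = (1/(1.28·√(2π)))·exp(−(6.36−3.32)²/(2·1.28²)) = 0.311674·exp(-2.82031) = 0.0185718
  f_Acoustic = (1/(0.45·√(2π)))·exp(−(6.36−4.96)²/(2·0.45²)) = 0.886538·exp(-4.83951) = 0.00701337
  f_Cosmic = (1/(0.63·√(2π)))·exp(−(6.36−9.17)²/(2·0.63²)) = 0.633242·exp(-9.94722) = 3.03074e-05
  f_Thermal = (1/(1.03·√(2π)))·exp(−(6.36−9.92)²/(2·1.03²)) = 0.387323·exp(-5.97304) = 0.000986311
Multiply by the mixture weights:
  w_Electronic·f_Electronic = 0.29 × 0.0185718 = 0.00538582
  w_Acoustic·f_Acoustic = 0.08 × 0.00701337 = 0.00056107
  w_Cosmic·f_Cosmic = 0.38 × 3.03074e-05 = 1.15168e-05
  w_Thermal·f_Thermal = 0.25 × 0.000986311 = 0.000246578
Sum: 0.00538582 + 0.00056107 + 1.15168e-05 + 0.000246578 = 0.00620499
P(Source Thermal | x) = 0.000246578 / 0.00620499 ≈ 0.040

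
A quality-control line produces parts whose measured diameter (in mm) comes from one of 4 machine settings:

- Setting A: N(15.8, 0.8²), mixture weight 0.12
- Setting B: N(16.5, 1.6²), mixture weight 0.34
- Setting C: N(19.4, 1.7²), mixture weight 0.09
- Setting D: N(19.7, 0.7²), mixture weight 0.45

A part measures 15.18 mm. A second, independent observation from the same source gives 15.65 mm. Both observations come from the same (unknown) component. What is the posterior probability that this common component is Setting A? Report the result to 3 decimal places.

0.624

By Bayes' theorem, P(k | x) = π_k f_k(x) / Σ_j π_j f_j(x).
Since both observations come from the same component, the likelihood for component k is f_k(x₁)·f_k(x₂).
  f_A = [0.369314] × [0.489989] = 0.18096
  f_B = [0.177417] × [0.216524] = 0.0384149
  f_C = [0.0107742] × [0.0205987] = 0.000221934
  f_D = [5.03413e-10] × [3.06845e-08] = 1.5447e-17
Prior × likelihood for each component:
  π_A·f_A = 0.12 × 0.18096 = 0.0217152
  π_B·f_B = 0.34 × 0.0384149 = 0.0130611
  π_C·f_C = 0.09 × 0.000221934 = 1.99741e-05
  π_D·f_D = 0.45 × 1.5447e-17 = 6.95114e-18
Evidence: 0.0217152 + 0.0130611 + 1.99741e-05 + 6.95114e-18 = 0.0347962
P(Setting A | data) ≈ 0.624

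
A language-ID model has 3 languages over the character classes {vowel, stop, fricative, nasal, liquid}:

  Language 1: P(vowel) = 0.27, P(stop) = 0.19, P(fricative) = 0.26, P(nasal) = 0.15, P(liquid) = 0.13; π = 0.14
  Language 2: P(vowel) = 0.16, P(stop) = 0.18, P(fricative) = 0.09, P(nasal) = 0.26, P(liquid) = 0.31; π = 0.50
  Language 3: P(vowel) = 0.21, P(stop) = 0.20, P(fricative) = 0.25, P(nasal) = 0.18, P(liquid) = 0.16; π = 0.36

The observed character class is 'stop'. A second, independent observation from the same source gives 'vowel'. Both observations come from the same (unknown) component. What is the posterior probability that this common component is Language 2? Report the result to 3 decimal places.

0.392

P(component k | x) = π_k·f_k(x) / marginal(x), where marginal(x) = Σ_j π_j·f_j(x).
Since both observations come from the same component, the likelihood for component k is f_k(x₁)·f_k(x₂).
  L_1 = [P(stop | comp) = 0.19] × [0.27] = 0.0513
  L_2 = [P(stop | comp) = 0.18] × [0.16] = 0.0288
  L_3 = [P(stop | comp) = 0.20] × [0.21] = 0.042
Multiply by the mixture weights:
  π_1·L_1 = 0.14 × 0.0513 = 0.007182
  π_2·L_2 = 0.50 × 0.0288 = 0.0144
  π_3·L_3 = 0.36 × 0.042 = 0.01512
Evidence: 0.007182 + 0.0144 + 0.01512 = 0.036702
P(Language 2 | x₁,x₂) ≈ 0.392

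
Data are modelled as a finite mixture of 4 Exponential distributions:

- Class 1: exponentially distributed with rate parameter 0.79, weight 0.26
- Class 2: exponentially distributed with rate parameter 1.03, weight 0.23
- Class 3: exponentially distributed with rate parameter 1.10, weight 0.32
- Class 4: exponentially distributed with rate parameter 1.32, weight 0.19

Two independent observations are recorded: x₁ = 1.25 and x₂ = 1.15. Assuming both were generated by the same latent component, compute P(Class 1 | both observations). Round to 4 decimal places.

0.2816

By Bayes' theorem, P(k | x) = P(Z=k) f_k(x) / Σ_j P(Z=j) f_j(x).
Since both observations come from the same component, the likelihood for component k is f_k(x₁)·f_k(x₂).
  p_1 = [0.29428] × [0.318471] = 0.0937199
  p_2 = [0.284239] × [0.315076] = 0.0895568
  p_3 = [0.278124] × [0.310463] = 0.0863471
  p_4 = [0.253506] × [0.289278] = 0.0733336
Prior × likelihood for each component:
  P(Z=1)·p_1 = 0.26 × 0.0937199 = 0.0243672
  P(Z=2)·p_2 = 0.23 × 0.0895568 = 0.0205981
  P(Z=3)·p_3 = 0.32 × 0.0863471 = 0.0276311
  P(Z=4)·p_4 = 0.19 × 0.0733336 = 0.0139334
Normaliser: 0.0243672 + 0.0205981 + 0.0276311 + 0.0139334 = 0.0865297
P(Class 1 | data) ≈ 0.2816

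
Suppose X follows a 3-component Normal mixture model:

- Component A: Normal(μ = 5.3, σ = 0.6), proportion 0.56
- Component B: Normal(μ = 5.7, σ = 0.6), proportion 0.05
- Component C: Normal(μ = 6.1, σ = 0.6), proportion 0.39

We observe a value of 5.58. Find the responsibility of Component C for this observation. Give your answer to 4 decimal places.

By Bayes' theorem, P(k | x) = π_k f_k(x) / Σ_j π_j f_j(x).
Normal densities:
  f_A = 0.596306
  f_B = 0.651738
  f_C = 0.456727
Prior × likelihood for each component:
  π_A·f_A = 0.56 × 0.596306 = 0.333931
  π_B·f_B = 0.05 × 0.651738 = 0.0325869
  π_C·f_C = 0.39 × 0.456727 = 0.178124
Marginal: 0.333931 + 0.0325869 + 0.178124 = 0.544642
Responsibility of Component C: 0.178124 / 0.544642 ≈ 0.3270

0.3270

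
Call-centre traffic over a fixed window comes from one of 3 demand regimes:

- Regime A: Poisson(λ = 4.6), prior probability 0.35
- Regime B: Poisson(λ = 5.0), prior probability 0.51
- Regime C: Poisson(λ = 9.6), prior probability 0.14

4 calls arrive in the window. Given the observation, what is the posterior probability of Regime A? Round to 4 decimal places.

0.4142

By Bayes' theorem, P(k | x) = w_k f_k(x) / Σ_j w_j f_j(x).
Evaluate each component's likelihood at the observed value:
  p_A = 0.187528
  p_B = 0.175467
  p_C = 0.0239688
Unnormalised posteriors:
  w_A·p_A = 0.35 × 0.187528 = 0.0656347
  w_B·p_B = 0.51 × 0.175467 = 0.0894884
  w_C·p_C = 0.14 × 0.0239688 = 0.00335563
Evidence: 0.0656347 + 0.0894884 + 0.00335563 = 0.158479
P(Regime A | data) = 0.0656347 / 0.158479 ≈ 0.4142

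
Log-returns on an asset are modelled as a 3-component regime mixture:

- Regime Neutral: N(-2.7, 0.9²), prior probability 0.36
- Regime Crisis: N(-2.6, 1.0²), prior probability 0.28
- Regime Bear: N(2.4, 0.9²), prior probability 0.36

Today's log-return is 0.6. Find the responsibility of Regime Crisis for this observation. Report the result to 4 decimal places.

Posterior ∝ prior × likelihood, so P(k | x) ∝ π_k f_k(x); normalise over all components.
Normal densities:
  f_Neutral = (1/(0.9·√(2π)))·exp(−(0.6−-2.7)²/(2·0.9²)) = 0.443269·exp(-6.72222) = 0.000533634
  f_Crisis = (1/(1.0·√(2π)))·exp(−(0.6−-2.6)²/(2·1.0²)) = 0.398942·exp(-5.12000) = 0.00238409
  f_Bear = (1/(0.9·√(2π)))·exp(−(0.6−2.4)²/(2·0.9²)) = 0.443269·exp(-2.00000) = 0.05999
Weight by the priors:
  π_Neutral·f_Neutral = 0.36 × 0.000533634 = 0.000192108
  π_Crisis·f_Crisis = 0.28 × 0.00238409 = 0.000667545
  π_Bear·f_Bear = 0.36 × 0.05999 = 0.0215964
Sum: 0.000192108 + 0.000667545 + 0.0215964 = 0.022456
Responsibility of Regime Crisis: 0.000667545 / 0.022456 ≈ 0.0297

0.0297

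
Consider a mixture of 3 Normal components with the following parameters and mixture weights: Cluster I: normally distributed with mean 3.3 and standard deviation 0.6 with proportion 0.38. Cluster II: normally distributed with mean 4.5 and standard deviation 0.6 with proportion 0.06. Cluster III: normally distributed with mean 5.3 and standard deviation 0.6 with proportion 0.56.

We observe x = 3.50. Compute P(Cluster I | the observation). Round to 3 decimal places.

0.944

P(component k | x) = π_k·f_k(x) / marginal(x), where marginal(x) = Σ_j π_j·f_j(x).
Component likelihoods at x = 3.50:
  L_I = (1/(0.6·√(2π)))·exp(−(3.50−3.3)²/(2·0.6²)) = 0.664904·exp(-0.05556) = 0.628972
  L_II = (1/(0.6·√(2π)))·exp(−(3.50−4.5)²/(2·0.6²)) = 0.664904·exp(-1.38889) = 0.165795
  L_III = (1/(0.6·√(2π)))·exp(−(3.50−5.3)²/(2·0.6²)) = 0.664904·exp(-4.50000) = 0.00738641
Weight by the priors:
  π_I·L_I = 0.38 × 0.628972 = 0.239009
  π_II·L_II = 0.06 × 0.165795 = 0.00994771
  π_III·L_III = 0.56 × 0.00738641 = 0.00413639
Normaliser: 0.239009 + 0.00994771 + 0.00413639 = 0.253093
P(Cluster I | the observation) = 0.239009 / 0.253093 ≈ 0.944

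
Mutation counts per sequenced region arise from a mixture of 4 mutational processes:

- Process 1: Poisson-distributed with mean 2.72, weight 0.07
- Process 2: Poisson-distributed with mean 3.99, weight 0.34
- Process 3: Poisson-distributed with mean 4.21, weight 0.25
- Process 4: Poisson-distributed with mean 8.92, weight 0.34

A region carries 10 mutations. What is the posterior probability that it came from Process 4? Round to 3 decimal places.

0.918

The responsibility of component k is π_k f_k(x) divided by Σ_j π_j f_j(x).
Poisson probabilities:
  p_1 = e^(−2.72)·2.72^10/10! = 0.000402388
  p_2 = e^(−3.99)·3.99^10/10! = 0.00521352
  p_3 = e^(−4.21)·4.21^10/10! = 0.00715613
  p_4 = e^(−8.92)·8.92^10/10! = 0.117484
Multiply by the mixture weights:
  π_1·p_1 = 0.07 × 0.000402388 = 2.81672e-05
  π_2·p_2 = 0.34 × 0.00521352 = 0.0017726
  π_3·p_3 = 0.25 × 0.00715613 = 0.00178903
  π_4·p_4 = 0.34 × 0.117484 = 0.0399446
Denominator: 2.81672e-05 + 0.0017726 + 0.00178903 + 0.0399446 = 0.0435344
P(Process 4 | the observation) ≈ 0.918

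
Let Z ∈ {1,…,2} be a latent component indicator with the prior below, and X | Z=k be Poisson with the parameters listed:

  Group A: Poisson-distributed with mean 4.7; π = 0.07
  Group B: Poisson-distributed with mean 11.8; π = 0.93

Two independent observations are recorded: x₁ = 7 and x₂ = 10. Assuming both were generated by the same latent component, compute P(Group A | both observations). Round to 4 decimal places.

The responsibility of component k is π_k f_k(x) divided by Σ_j π_j f_j(x).
Since both observations come from the same component, the likelihood for component k is f_k(x₁)·f_k(x₂).
  f_A = [e^(−4.7)·4.7^7/7! = 0.0914261] × [0.0131835] = 0.00120532
  f_B = [e^(−11.8)·11.8^7/7! = 0.0474317] × [0.108239] = 0.00513394
Unnormalised posteriors:
  π_A·f_A = 0.07 × 0.00120532 = 8.43723e-05
  π_B·f_B = 0.93 × 0.00513394 = 0.00477456
Sum: 8.43723e-05 + 0.00477456 = 0.00485894
So the posterior for Group A is 8.43723e-05 / 0.00485894 ≈ 0.0174.

0.0174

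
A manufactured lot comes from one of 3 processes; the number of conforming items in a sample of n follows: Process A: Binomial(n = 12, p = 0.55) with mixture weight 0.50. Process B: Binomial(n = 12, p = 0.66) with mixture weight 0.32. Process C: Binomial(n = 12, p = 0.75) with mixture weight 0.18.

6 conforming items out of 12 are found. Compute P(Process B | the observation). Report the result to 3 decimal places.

0.250

Apply Bayes' rule: the posterior for each component is proportional to its prior times its likelihood at x.
Binomial probabilities:
  f_A = C(12,6)·0.55^6·0.45^6 = 924·0.0276806·0.00830377 = 0.212385
  f_B = C(12,6)·0.66^6·0.34^6 = 924·0.082654·0.0015448 = 0.11798
  f_C = C(12,6)·0.75^6·0.25^6 = 924·0.177979·0.000244141 = 0.0401495
Multiply by the mixture weights:
  π_A·f_A = 0.50 × 0.212385 = 0.106192
  π_B·f_B = 0.32 × 0.11798 = 0.0377537
  π_C·f_C = 0.18 × 0.0401495 = 0.0072269
Evidence: 0.106192 + 0.0377537 + 0.0072269 = 0.151173
P(Process B | the observation) = 0.0377537 / 0.151173 ≈ 0.250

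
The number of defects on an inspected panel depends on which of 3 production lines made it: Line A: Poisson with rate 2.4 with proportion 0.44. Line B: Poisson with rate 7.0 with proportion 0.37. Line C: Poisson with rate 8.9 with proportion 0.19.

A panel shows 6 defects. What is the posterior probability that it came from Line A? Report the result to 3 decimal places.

0.127

Posterior ∝ prior × likelihood, so P(k | x) ∝ w_k f_k(x); normalise over all components.
Poisson probabilities:
  f_A = e^(−2.4)·2.4^6/6! = 0.0240784
  f_B = e^(−7.0)·7.0^6/6! = 0.149003
  f_C = e^(−8.9)·8.9^6/6! = 0.0941427
Weight by the priors:
  w_A·f_A = 0.44 × 0.0240784 = 0.0105945
  w_B·f_B = 0.37 × 0.149003 = 0.055131
  w_C·f_C = 0.19 × 0.0941427 = 0.0178871
Marginal: 0.0105945 + 0.055131 + 0.0178871 = 0.0836127
P(Line A | 6 defects) ≈ 0.127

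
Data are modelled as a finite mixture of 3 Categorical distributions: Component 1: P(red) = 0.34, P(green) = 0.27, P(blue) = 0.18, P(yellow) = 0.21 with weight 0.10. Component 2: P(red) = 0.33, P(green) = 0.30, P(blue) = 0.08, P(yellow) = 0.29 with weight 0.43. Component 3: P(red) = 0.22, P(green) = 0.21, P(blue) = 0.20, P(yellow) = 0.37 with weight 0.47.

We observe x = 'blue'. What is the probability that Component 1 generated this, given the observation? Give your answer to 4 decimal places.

0.1230

Posterior ∝ prior × likelihood, so P(k | x) ∝ π_k f_k(x); normalise over all components.
Categorical probabilities:
  L_1 = P(blue | comp) = 0.18
  L_2 = P(blue | comp) = 0.08
  L_3 = P(blue | comp) = 0.20
Unnormalised posteriors:
  π_1·L_1 = 0.10 × 0.18 = 0.018
  π_2·L_2 = 0.43 × 0.08 = 0.0344
  π_3·L_3 = 0.47 × 0.2 = 0.094
Denominator: 0.018 + 0.0344 + 0.094 = 0.1464
Responsibility of Component 1: 0.018 / 0.1464 ≈ 0.1230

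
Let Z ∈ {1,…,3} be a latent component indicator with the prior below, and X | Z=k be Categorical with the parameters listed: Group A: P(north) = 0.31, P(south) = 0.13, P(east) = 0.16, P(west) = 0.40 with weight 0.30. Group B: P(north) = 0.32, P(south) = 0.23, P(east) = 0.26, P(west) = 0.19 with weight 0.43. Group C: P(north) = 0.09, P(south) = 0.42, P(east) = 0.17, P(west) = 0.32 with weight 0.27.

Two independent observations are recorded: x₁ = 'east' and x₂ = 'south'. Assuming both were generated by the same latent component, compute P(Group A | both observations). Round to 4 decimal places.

P(component k | x) = w_k·f_k(x) / marginal(x), where marginal(x) = Σ_j w_j·f_j(x).
Since both observations come from the same component, the likelihood for component k is f_k(x₁)·f_k(x₂).
  L_A = [0.16] × [0.13] = 0.0208
  L_B = [0.26] × [0.23] = 0.0598
  L_C = [0.17] × [0.42] = 0.0714
Weight by the priors:
  w_A·L_A = 0.30 × 0.0208 = 0.00624
  w_B·L_B = 0.43 × 0.0598 = 0.025714
  w_C·L_C = 0.27 × 0.0714 = 0.019278
Marginal: 0.00624 + 0.025714 + 0.019278 = 0.051232
P(Group A | x₁, x₂) ≈ 0.1218

0.1218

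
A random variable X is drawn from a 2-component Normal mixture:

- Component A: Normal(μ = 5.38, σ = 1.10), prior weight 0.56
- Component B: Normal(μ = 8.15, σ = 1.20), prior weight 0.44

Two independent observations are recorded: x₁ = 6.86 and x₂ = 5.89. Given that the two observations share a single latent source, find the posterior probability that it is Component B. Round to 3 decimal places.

0.148

By Bayes' theorem, P(k | x) = π_k f_k(x) / Σ_j π_j f_j(x).
Since both observations come from the same component, the likelihood for component k is f_k(x₁)·f_k(x₂).
  p_A = [(1/(1.10·√(2π)))·exp(−(6.86−5.38)²/(2·1.10²)) = 0.362675·exp(-0.90512) = 0.146699] × [0.325716] = 0.0477823
  p_B = [(1/(1.20·√(2π)))·exp(−(6.86−8.15)²/(2·1.20²)) = 0.332452·exp(-0.57781) = 0.186547] × [0.0564312] = 0.0105271
Multiply by the mixture weights:
  π_A·p_A = 0.56 × 0.0477823 = 0.0267581
  π_B·p_B = 0.44 × 0.0105271 = 0.00463191
Sum: 0.0267581 + 0.00463191 = 0.03139
So the posterior for Component B is 0.00463191 / 0.03139 ≈ 0.148.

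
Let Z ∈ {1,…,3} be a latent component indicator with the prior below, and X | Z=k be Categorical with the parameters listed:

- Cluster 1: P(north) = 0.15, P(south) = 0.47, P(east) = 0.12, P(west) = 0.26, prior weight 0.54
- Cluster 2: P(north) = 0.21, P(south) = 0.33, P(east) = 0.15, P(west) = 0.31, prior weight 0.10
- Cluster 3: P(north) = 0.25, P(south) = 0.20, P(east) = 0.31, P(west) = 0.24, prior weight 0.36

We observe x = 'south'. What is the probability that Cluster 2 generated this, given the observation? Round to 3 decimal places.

0.092

Posterior ∝ prior × likelihood, so P(k | x) ∝ w_k f_k(x); normalise over all components.
Evaluate each component's likelihood at the observed value:
  p_1 = P(south | comp) = 0.47
  p_2 = P(south | comp) = 0.33
  p_3 = P(south | comp) = 0.20
Unnormalised posteriors:
  w_1·p_1 = 0.54 × 0.47 = 0.2538
  w_2·p_2 = 0.10 × 0.33 = 0.033
  w_3·p_3 = 0.36 × 0.2 = 0.072
Normaliser: 0.2538 + 0.033 + 0.072 = 0.3588
P(Cluster 2 | x) ≈ 0.092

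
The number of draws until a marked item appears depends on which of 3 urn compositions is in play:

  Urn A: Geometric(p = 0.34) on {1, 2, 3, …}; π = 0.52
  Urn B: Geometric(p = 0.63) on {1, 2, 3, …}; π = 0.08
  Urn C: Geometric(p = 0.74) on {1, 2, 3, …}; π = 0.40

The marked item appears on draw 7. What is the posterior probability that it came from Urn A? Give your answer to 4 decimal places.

0.9851

Posterior ∝ prior × likelihood, so P(k | x) ∝ P(Z=k) f_k(x); normalise over all components.
Component likelihoods at x = 7:
  p_A = 0.0281023
  p_B = 0.00161641
  p_C = 0.000228598
Unnormalised posteriors:
  P(Z=A)·p_A = 0.52 × 0.0281023 = 0.0146132
  P(Z=B)·p_B = 0.08 × 0.00161641 = 0.000129313
  P(Z=C)·p_C = 0.40 × 0.000228598 = 9.14391e-05
Denominator: 0.0146132 + 0.000129313 + 9.14391e-05 = 0.014834
P(Urn A | x) ≈ 0.9851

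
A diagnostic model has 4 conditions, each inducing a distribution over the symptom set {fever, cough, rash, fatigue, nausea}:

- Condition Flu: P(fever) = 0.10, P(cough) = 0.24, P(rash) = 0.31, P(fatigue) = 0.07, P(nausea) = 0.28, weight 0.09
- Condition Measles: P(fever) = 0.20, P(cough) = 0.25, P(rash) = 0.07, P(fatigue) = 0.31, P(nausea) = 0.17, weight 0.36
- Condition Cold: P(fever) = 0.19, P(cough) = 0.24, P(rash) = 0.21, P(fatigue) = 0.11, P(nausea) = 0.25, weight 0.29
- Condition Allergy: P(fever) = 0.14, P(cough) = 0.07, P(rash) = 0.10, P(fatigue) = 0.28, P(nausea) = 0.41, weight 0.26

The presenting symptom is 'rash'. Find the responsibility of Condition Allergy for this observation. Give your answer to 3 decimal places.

P(component k | x) = P(Z=k)·f_k(x) / marginal(x), where marginal(x) = Σ_j P(Z=j)·f_j(x).
Component likelihoods at x = 'rash':
  f_Flu = P(rash | comp) = 0.31
  f_Measles = P(rash | comp) = 0.07
  f_Cold = P(rash | comp) = 0.21
  f_Allergy = P(rash | comp) = 0.10
Multiply by the mixture weights:
  P(Z=Flu)·f_Flu = 0.09 × 0.31 = 0.0279
  P(Z=Measles)·f_Measles = 0.36 × 0.07 = 0.0252
  P(Z=Cold)·f_Cold = 0.29 × 0.21 = 0.0609
  P(Z=Allergy)·f_Allergy = 0.26 × 0.1 = 0.026
Denominator: 0.0279 + 0.0252 + 0.0609 + 0.026 = 0.14
P(Condition Allergy | 'rash') = 0.026 / 0.14 ≈ 0.186

0.186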